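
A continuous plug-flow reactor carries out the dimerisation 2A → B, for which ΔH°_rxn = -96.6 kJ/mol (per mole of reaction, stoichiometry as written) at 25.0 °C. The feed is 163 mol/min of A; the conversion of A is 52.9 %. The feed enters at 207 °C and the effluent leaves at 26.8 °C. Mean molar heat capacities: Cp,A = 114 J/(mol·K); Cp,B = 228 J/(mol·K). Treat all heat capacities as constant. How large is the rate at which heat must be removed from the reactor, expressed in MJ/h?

Q_out = 451 MJ/h

Extent of reaction ξ = 0.529 × 163 / 2 = 43.114 mol/min
Reaction term: ξ·ΔH°_rxn = 43.114 × -96.6 = -4164.8 kJ/min
Sensible, feed 207→25 °C: -3381.9 kJ/min
Outlet flows (mol/min): A 76.773, B 43.114
Sensible, products 25→26.8 °C: 33.448 kJ/min
Q = ΔH = -7513.2 kJ/min = -125.22 kW
Heat removed = 450.79 MJ/h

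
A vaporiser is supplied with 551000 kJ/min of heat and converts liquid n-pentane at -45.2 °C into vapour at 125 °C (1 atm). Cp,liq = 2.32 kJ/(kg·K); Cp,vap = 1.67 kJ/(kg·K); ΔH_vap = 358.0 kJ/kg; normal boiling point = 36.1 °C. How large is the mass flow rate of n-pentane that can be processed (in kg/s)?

ṁ = 13.2 kg/s

Δh = 2.32×(36.1−-45.2) + 358.0 + 1.67×(125−36.1) = 695.08 kJ/kg
Q = 551000 kJ/min = 9183.3 kJ/s = 9183.3 kJ/s
ṁ = Q/Δh = 9183.3 / 695.08 = 13.212 kg/s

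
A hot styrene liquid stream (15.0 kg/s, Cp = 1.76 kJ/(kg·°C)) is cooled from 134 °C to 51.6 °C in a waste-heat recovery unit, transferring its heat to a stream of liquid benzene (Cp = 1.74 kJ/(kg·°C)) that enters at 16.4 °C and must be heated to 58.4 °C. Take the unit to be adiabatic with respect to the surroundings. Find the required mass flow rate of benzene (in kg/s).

ṁ_c = 29.8 kg/s

Heat released by hot stream: Q = 15.0 × 1.76 × (134 − 51.6) = 2175.4 kJ/s
Energy balance on cold side (adiabatic exchanger): Q = ṁ_c·Cp_c·(T_c,out − T_c,in)
ṁ_c = 2175.4 / [1.74 × (58.4 − 16.4)] = 29.767 kg/s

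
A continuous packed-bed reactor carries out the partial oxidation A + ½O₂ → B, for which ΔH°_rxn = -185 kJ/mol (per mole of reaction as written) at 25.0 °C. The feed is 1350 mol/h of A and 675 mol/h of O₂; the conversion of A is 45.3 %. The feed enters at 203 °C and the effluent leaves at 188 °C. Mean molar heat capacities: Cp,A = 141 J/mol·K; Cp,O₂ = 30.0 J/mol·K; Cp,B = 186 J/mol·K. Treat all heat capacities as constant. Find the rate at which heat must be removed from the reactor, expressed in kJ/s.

Q_out = 31.5 kJ/s

Extent of reaction ξ = 0.453 × 1350 = 611.55 mol/h
Reaction term: ξ·ΔH°_rxn = 611.55 × -185 = -113140 kJ/h
Sensible, feed 203→25 °C: -37487 kJ/h
Outlet flows (mol/h): A 738.45, O₂ 369.22, B 611.55
Sensible, products 25→188 °C: 37318 kJ/h
Q = ΔH = -113310 kJ/h = -31.474 kW
Heat removed = 31.474 kJ/s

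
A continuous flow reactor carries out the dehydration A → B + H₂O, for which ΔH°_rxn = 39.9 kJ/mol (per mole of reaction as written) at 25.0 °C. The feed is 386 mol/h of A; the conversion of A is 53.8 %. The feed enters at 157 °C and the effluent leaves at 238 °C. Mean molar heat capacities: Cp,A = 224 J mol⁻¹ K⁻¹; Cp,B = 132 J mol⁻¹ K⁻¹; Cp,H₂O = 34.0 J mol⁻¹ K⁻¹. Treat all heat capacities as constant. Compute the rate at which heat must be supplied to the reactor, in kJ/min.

Extent of reaction ξ = 0.538 × 386 = 207.67 mol/h
Reaction term: ξ·ΔH°_rxn = 207.67 × 39.9 = 8286 kJ/h
Sensible, feed 157→25 °C: -11413 kJ/h
Outlet flows (mol/h): A 178.33, B 207.67, H₂O 207.67
Sensible, products 25→238 °C: 15851 kJ/h
Q = ΔH = 12724 kJ/h = 3.5344 kW
Heat supplied = 212.07 kJ/min

Q_in = 212 kJ/min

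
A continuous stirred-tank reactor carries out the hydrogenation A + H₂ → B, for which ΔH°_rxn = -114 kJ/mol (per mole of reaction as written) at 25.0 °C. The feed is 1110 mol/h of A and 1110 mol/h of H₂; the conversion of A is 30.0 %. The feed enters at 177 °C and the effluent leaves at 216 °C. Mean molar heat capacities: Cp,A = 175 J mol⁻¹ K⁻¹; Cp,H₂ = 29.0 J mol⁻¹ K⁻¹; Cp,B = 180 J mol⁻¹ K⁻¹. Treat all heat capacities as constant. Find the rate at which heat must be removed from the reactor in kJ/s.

Q_out = 8.52 kJ/s

Extent of reaction ξ = 0.300 × 1110 = 333 mol/h
Reaction term: ξ·ΔH°_rxn = 333 × -114 = -37962 kJ/h
Sensible, feed 177→25 °C: -34419 kJ/h
Outlet flows (mol/h): A 777, H₂ 777, B 333
Sensible, products 25→216 °C: 41724 kJ/h
Q = ΔH = -30657 kJ/h = -8.5159 kW
Heat removed = 8.5159 kJ/s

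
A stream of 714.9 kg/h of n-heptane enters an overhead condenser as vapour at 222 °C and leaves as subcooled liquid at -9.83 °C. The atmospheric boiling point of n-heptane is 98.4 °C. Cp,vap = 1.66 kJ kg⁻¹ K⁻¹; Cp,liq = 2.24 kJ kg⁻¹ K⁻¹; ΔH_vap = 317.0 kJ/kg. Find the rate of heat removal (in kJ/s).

Q_c = 152 kJ/s

vapour 222→98.4 °C: -205.18 kJ/kg
condensation at 98.4 °C: -317 kJ/kg
liquid 98.4→-9.83 °C: -242.44 kJ/kg
Δh = -205.18 + -317 + -242.44 = -764.61 kJ/kg
Q = ṁ·Δh = 714.9 kg/h × -764.61 kJ/kg = -546620 kJ/h
|Q| = 151.84 kW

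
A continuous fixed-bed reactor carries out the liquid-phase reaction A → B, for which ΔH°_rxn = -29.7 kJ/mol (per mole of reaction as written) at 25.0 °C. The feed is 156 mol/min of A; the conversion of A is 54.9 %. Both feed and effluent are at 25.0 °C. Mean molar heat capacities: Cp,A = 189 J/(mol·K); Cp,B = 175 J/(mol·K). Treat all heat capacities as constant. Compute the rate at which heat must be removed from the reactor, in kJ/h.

Extent of reaction ξ = 0.549 × 156 = 85.644 mol/min
Reaction term: ξ·ΔH°_rxn = 85.644 × -29.7 = -2543.6 kJ/min
Q = ΔH = -2543.6 kJ/min = -42.394 kW
Heat removed = 152620 kJ/h

Q_out = 153000 kJ/h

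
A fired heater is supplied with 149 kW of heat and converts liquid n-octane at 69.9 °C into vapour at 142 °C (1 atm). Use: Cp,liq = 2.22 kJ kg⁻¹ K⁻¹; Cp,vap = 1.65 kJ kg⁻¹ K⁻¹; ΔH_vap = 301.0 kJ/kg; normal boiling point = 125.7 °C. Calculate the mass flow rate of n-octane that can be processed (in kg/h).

ṁ = 1190 kg/h

Δh = 2.22×(125.7−69.9) + 301.0 + 1.65×(142−125.7) = 451.77 kJ/kg
Q = 149 kW = 149 kJ/s = 536400 kJ/h
ṁ = Q/Δh = 536400 / 451.77 = 1187.3 kg/h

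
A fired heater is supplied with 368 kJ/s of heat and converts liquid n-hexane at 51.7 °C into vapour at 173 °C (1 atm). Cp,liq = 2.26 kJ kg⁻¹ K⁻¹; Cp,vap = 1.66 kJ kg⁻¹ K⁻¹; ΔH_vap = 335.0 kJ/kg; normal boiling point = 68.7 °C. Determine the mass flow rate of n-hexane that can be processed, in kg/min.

Δh = 2.26×(68.7−51.7) + 335.0 + 1.66×(173−68.7) = 546.56 kJ/kg
Q = 368 kJ/s = 368 kJ/s = 22080 kJ/min
ṁ = Q/Δh = 22080 / 546.56 = 40.398 kg/min

ṁ = 40.4 kg/min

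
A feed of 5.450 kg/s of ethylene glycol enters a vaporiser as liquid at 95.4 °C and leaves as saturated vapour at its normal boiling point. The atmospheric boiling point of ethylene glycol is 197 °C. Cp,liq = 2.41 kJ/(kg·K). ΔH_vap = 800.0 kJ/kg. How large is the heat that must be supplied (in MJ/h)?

Q = 20500 MJ/h

liquid 95.4→197 °C: 244.86 kJ/kg
vaporisation at 197 °C: 800 kJ/kg
Δh = 244.86 + 800 = 1044.9 kJ/kg
Q = ṁ·Δh = 5.450 kg/s × 1044.9 kJ/kg = 5694.5 kJ/s
|Q| = 5694.5 kW = 20500 MJ/h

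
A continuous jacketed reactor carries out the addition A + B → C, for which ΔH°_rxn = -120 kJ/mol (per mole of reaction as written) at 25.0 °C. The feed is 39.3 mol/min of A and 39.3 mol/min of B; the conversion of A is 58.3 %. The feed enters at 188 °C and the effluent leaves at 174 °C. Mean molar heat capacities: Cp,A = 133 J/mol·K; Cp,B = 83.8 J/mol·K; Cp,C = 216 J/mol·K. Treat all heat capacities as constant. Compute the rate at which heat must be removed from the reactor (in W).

Extent of reaction ξ = 0.583 × 39.3 = 22.912 mol/min
Reaction term: ξ·ΔH°_rxn = 22.912 × -120 = -2749.4 kJ/min
Sensible, feed 188→25 °C: -1388.8 kJ/min
Outlet flows (mol/min): A 16.388, B 16.388, C 22.912
Sensible, products 25→174 °C: 1266.8 kJ/min
Q = ΔH = -2871.4 kJ/min = -47.857 kW
Heat removed = 47857 W

Q_out = 47900 W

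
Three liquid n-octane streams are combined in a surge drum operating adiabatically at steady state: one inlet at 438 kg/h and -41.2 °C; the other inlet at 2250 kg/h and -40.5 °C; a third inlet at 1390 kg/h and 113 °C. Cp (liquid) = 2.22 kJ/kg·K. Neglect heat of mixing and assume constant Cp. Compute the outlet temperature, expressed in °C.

Energy balance with Q = 0: Σ ṁᵢCp,ᵢ(T_out − Tᵢ) = 0
T_out = Σ ṁᵢCp,ᵢTᵢ / Σ ṁᵢCp,ᵢ
      = 106340 / 9053.2 = 11.746 °C

T_out = 11.7 °C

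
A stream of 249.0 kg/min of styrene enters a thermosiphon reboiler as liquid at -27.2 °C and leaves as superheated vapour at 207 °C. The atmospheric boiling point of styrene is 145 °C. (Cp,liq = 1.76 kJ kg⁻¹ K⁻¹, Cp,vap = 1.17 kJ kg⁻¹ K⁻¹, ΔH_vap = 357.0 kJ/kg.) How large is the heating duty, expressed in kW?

Q = 3040 kW

liquid -27.2→145 °C: 303.07 kJ/kg
vaporisation at 145 °C: 357 kJ/kg
vapour 145→207 °C: 72.54 kJ/kg
Δh = 303.07 + 357 + 72.54 = 732.61 kJ/kg
Q = ṁ·Δh = 249.0 kg/min × 732.61 kJ/kg = 182420 kJ/min
|Q| = 3040.3 kW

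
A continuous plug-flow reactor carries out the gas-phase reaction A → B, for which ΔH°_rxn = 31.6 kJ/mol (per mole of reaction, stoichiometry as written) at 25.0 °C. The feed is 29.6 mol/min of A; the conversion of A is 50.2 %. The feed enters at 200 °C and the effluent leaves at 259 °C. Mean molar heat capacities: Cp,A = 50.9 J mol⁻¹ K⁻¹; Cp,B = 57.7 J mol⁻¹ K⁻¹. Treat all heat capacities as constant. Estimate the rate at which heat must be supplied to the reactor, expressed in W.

Q_in = 9700 W

Extent of reaction ξ = 0.502 × 29.6 = 14.859 mol/min
Reaction term: ξ·ΔH°_rxn = 14.859 × 31.6 = 469.55 kJ/min
Sensible, feed 200→25 °C: -263.66 kJ/min
Outlet flows (mol/min): A 14.741, B 14.859
Sensible, products 25→259 °C: 376.2 kJ/min
Q = ΔH = 582.09 kJ/min = 9.7014 kW
Heat supplied = 9701.4 W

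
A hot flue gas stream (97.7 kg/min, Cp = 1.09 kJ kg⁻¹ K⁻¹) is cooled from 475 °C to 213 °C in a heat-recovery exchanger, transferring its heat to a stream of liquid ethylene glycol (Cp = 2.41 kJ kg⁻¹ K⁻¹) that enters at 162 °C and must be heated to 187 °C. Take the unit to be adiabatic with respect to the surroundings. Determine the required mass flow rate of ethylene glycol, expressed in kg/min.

Heat released by hot stream: Q = 97.7 × 1.09 × (475 − 213) = 27901 kJ/min
Energy balance on cold side (adiabatic exchanger): Q = ṁ_c·Cp_c·(T_c,out − T_c,in)
ṁ_c = 27901 / [2.41 × (187 − 162)] = 463.09 kg/min

ṁ_c = 463 kg/min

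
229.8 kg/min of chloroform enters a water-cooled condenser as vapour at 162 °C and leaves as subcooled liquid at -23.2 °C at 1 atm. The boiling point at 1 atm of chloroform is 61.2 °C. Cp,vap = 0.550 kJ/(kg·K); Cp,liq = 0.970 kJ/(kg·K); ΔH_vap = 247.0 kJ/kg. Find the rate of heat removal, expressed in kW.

vapour 162→61.2 °C: -55.44 kJ/kg
condensation at 61.2 °C: -247 kJ/kg
liquid 61.2→-23.2 °C: -81.868 kJ/kg
Δh = -55.44 + -247 + -81.868 = -384.31 kJ/kg
Q = ṁ·Δh = 229.8 kg/min × -384.31 kJ/kg = -88314 kJ/min
|Q| = 1471.9 kW

Q_c = 1470 kW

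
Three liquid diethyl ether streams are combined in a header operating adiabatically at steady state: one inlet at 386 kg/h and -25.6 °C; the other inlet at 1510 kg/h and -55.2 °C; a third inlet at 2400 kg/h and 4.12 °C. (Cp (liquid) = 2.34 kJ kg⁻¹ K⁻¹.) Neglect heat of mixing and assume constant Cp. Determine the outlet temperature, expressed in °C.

Energy balance with Q = 0: Σ ṁᵢCp,ᵢ(T_out − Tᵢ) = 0
T_out = Σ ṁᵢCp,ᵢTᵢ / Σ ṁᵢCp,ᵢ
      = -195030 / 10053 = -19.401 °C

T_out = -19.4 °C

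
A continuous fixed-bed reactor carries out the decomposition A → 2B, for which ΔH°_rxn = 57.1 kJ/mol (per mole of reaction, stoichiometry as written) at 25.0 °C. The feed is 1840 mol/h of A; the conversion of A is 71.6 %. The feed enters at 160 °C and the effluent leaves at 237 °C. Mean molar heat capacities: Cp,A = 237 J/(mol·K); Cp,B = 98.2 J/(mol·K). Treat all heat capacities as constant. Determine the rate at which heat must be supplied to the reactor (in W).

Q_in = 27100 W

Extent of reaction ξ = 0.716 × 1840 = 1317.4 mol/h
Reaction term: ξ·ΔH°_rxn = 1317.4 × 57.1 = 75226 kJ/h
Sensible, feed 160→25 °C: -58871 kJ/h
Outlet flows (mol/h): A 522.56, B 2634.9
Sensible, products 25→237 °C: 81109 kJ/h
Q = ΔH = 97465 kJ/h = 27.073 kW
Heat supplied = 27073 W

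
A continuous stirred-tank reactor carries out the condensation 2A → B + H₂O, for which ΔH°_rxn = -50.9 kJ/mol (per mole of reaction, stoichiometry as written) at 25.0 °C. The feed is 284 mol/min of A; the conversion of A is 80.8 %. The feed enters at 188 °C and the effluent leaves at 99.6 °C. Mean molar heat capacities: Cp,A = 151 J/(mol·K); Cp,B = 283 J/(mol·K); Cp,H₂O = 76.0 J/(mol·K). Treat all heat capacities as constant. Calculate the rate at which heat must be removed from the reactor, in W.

Q_out = 152000 W

Extent of reaction ξ = 0.808 × 284 / 2 = 114.74 mol/min
Reaction term: ξ·ΔH°_rxn = 114.74 × -50.9 = -5840.1 kJ/min
Sensible, feed 188→25 °C: -6990.1 kJ/min
Outlet flows (mol/min): A 54.528, B 114.74, H₂O 114.74
Sensible, products 25→99.6 °C: 3687 kJ/min
Q = ΔH = -9143.1 kJ/min = -152.39 kW
Heat removed = 152390 W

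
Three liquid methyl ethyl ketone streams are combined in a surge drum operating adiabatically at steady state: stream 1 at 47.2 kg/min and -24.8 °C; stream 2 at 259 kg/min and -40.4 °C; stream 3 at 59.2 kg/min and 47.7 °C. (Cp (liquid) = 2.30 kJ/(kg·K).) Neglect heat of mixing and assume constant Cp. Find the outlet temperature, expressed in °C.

T_out = -24.1 °C

Energy balance with Q = 0: Σ ṁᵢCp,ᵢ(T_out − Tᵢ) = 0
T_out = Σ ṁᵢCp,ᵢTᵢ / Σ ṁᵢCp,ᵢ
      = -20264 / 840.42 = -24.111 °C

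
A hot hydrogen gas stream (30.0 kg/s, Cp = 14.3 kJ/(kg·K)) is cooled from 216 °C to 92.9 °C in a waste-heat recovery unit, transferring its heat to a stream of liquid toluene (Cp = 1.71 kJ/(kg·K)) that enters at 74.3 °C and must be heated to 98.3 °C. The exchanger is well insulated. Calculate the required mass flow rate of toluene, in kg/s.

ṁ_c = 1290 kg/s

Heat released by hot stream: Q = 30.0 × 14.3 × (216 − 92.9) = 52810 kJ/s
Energy balance on cold side (adiabatic exchanger): Q = ṁ_c·Cp_c·(T_c,out − T_c,in)
ṁ_c = 52810 / [1.71 × (98.3 − 74.3)] = 1286.8 kg/s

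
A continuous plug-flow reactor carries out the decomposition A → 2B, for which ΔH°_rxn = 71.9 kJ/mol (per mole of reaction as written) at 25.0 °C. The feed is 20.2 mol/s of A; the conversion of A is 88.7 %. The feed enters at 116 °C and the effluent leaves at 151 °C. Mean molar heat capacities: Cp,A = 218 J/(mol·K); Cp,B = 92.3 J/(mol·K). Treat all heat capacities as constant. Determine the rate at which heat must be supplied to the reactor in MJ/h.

Q_in = 4920 MJ/h

Extent of reaction ξ = 0.887 × 20.2 = 17.917 mol/s
Reaction term: ξ·ΔH°_rxn = 17.917 × 71.9 = 1288.3 kJ/s
Sensible, feed 116→25 °C: -400.73 kJ/s
Outlet flows (mol/s): A 2.2826, B 35.835
Sensible, products 25→151 °C: 479.45 kJ/s
Q = ΔH = 1367 kJ/s = 1367 kW
Heat supplied = 4921.1 MJ/h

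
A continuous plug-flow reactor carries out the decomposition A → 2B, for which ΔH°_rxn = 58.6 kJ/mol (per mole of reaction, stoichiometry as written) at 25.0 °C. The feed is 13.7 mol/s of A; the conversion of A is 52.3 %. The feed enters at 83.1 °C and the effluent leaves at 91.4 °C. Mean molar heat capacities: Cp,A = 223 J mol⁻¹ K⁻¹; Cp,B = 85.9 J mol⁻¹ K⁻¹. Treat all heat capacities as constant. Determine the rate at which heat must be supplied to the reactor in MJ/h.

Q_in = 1520 MJ/h

Extent of reaction ξ = 0.523 × 13.7 = 7.1651 mol/s
Reaction term: ξ·ΔH°_rxn = 7.1651 × 58.6 = 419.87 kJ/s
Sensible, feed 83.1→25 °C: -177.5 kJ/s
Outlet flows (mol/s): A 6.5349, B 14.33
Sensible, products 25→91.4 °C: 178.5 kJ/s
Q = ΔH = 420.87 kJ/s = 420.87 kW
Heat supplied = 1515.1 MJ/h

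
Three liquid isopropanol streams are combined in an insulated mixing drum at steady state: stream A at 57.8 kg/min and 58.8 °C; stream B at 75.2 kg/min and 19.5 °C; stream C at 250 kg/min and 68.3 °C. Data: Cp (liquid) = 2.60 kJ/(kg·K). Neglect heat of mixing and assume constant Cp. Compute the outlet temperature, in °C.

T_out = 57.3 °C

Energy balance with Q = 0: Σ ṁᵢCp,ᵢ(T_out − Tᵢ) = 0
T_out = Σ ṁᵢCp,ᵢTᵢ / Σ ṁᵢCp,ᵢ
      = 57044 / 995.8 = 57.285 °C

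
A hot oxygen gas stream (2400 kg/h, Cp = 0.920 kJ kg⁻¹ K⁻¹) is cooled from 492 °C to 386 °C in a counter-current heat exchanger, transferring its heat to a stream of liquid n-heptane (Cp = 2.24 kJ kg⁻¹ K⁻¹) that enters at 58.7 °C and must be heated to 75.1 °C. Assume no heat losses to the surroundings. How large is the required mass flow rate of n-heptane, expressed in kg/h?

Heat released by hot stream: Q = 2400 × 0.920 × (492 − 386) = 234050 kJ/h
Energy balance on cold side (adiabatic exchanger): Q = ṁ_c·Cp_c·(T_c,out − T_c,in)
ṁ_c = 234050 / [2.24 × (75.1 − 58.7)] = 6371.1 kg/h

ṁ_c = 6370 kg/h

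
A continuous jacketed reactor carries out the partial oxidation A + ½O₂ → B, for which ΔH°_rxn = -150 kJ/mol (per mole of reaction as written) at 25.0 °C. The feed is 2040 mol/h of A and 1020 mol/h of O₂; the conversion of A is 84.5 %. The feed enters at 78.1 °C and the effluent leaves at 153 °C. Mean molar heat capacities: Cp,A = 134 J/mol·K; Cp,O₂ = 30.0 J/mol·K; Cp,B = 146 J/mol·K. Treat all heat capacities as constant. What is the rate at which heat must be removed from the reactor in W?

Extent of reaction ξ = 0.845 × 2040 = 1723.8 mol/h
Reaction term: ξ·ΔH°_rxn = 1723.8 × -150 = -258570 kJ/h
Sensible, feed 78.1→25 °C: -16140 kJ/h
Outlet flows (mol/h): A 316.2, O₂ 158.1, B 1723.8
Sensible, products 25→153 °C: 38245 kJ/h
Q = ΔH = -236470 kJ/h = -65.685 kW
Heat removed = 65685 W

Q_out = 65700 W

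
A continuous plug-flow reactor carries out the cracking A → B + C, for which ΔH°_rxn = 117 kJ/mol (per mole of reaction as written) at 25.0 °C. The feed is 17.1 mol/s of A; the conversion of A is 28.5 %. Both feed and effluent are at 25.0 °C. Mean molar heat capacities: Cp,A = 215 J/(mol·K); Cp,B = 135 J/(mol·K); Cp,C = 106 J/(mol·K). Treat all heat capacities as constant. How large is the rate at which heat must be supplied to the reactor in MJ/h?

Q_in = 2050 MJ/h

Extent of reaction ξ = 0.285 × 17.1 = 4.8735 mol/s
Reaction term: ξ·ΔH°_rxn = 4.8735 × 117 = 570.2 kJ/s
Q = ΔH = 570.2 kJ/s = 570.2 kW
Heat supplied = 2052.7 MJ/h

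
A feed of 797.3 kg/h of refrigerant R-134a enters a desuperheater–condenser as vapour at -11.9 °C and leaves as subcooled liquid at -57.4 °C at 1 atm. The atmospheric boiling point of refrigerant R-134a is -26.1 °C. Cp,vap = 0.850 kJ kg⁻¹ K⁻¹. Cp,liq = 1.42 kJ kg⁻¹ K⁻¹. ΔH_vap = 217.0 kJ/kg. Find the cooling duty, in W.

vapour -11.9→-26.1 °C: -12.07 kJ/kg
condensation at -26.1 °C: -217 kJ/kg
liquid -26.1→-57.4 °C: -44.446 kJ/kg
Δh = -12.07 + -217 + -44.446 = -273.52 kJ/kg
Q = ṁ·Δh = 797.3 kg/h × -273.52 kJ/kg = -218070 kJ/h
|Q| = 60.576 kW = 60576 W

Q_c = 60600 W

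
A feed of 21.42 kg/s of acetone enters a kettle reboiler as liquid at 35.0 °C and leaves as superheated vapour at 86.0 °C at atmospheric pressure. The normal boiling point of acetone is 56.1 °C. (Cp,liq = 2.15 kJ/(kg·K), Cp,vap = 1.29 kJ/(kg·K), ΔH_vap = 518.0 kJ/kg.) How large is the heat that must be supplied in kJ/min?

liquid 35.0→56.1 °C: 45.365 kJ/kg
vaporisation at 56.1 °C: 518 kJ/kg
vapour 56.1→86.0 °C: 38.571 kJ/kg
Δh = 45.365 + 518 + 38.571 = 601.94 kJ/kg
Q = ṁ·Δh = 21.42 kg/s × 601.94 kJ/kg = 12893 kJ/s
|Q| = 12893 kW = 773610 kJ/min

Q = 774000 kJ/min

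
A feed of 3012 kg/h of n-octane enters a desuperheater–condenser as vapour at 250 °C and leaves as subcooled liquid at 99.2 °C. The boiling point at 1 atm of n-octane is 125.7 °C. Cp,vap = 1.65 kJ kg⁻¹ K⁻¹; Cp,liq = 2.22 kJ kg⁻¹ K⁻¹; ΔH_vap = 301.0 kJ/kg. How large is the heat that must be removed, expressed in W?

Q_c = 473000 W

vapour 250→125.7 °C: -205.09 kJ/kg
condensation at 125.7 °C: -301 kJ/kg
liquid 125.7→99.2 °C: -58.83 kJ/kg
Δh = -205.09 + -301 + -58.83 = -564.92 kJ/kg
Q = ṁ·Δh = 3012 kg/h × -564.92 kJ/kg = -1.7016e+06 kJ/h
|Q| = 472.65 kW = 472650 W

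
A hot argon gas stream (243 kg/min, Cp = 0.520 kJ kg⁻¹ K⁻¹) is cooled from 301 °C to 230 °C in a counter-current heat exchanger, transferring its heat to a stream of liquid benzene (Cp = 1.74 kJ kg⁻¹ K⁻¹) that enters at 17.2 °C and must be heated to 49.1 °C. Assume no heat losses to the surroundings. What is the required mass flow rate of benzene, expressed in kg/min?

Heat released by hot stream: Q = 243 × 0.520 × (301 − 230) = 8971.6 kJ/min
Energy balance on cold side (adiabatic exchanger): Q = ṁ_c·Cp_c·(T_c,out − T_c,in)
ṁ_c = 8971.6 / [1.74 × (49.1 − 17.2)] = 161.63 kg/min

ṁ_c = 162 kg/min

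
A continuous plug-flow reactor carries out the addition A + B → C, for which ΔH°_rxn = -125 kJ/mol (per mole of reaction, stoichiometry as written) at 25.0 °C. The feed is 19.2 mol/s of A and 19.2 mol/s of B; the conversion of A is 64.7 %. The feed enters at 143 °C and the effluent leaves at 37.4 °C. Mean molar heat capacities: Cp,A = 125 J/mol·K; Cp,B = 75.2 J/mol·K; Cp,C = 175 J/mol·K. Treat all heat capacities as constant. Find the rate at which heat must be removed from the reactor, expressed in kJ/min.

Q_out = 118000 kJ/min

Extent of reaction ξ = 0.647 × 19.2 = 12.422 mol/s
Reaction term: ξ·ΔH°_rxn = 12.422 × -125 = -1552.8 kJ/s
Sensible, feed 143→25 °C: -453.57 kJ/s
Outlet flows (mol/s): A 6.7776, B 6.7776, C 12.422
Sensible, products 25→37.4 °C: 43.782 kJ/s
Q = ΔH = -1962.6 kJ/s = -1962.6 kW
Heat removed = 117760 kJ/min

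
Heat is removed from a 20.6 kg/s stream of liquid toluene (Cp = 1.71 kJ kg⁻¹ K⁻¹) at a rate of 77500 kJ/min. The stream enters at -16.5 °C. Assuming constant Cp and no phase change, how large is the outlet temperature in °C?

Q = 77500 kJ/min = 1291.7 kJ/s
ΔT = Q/(ṁ·Cp) = 1291.7/(20.6×1.71) = 36.668 K
T_out = -16.5 − 36.668 = -53.168 °C

T_out = -53.2 °C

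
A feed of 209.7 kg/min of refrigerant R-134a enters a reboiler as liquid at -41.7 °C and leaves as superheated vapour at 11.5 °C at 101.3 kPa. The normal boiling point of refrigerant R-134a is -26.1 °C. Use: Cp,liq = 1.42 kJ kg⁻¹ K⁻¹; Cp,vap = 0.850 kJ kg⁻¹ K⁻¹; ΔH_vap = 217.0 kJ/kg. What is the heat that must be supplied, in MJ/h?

Q = 3410 MJ/h

liquid -41.7→-26.1 °C: 22.152 kJ/kg
vaporisation at -26.1 °C: 217 kJ/kg
vapour -26.1→11.5 °C: 31.96 kJ/kg
Δh = 22.152 + 217 + 31.96 = 271.11 kJ/kg
Q = ṁ·Δh = 209.7 kg/min × 271.11 kJ/kg = 56852 kJ/min
|Q| = 947.54 kW = 3411.1 MJ/h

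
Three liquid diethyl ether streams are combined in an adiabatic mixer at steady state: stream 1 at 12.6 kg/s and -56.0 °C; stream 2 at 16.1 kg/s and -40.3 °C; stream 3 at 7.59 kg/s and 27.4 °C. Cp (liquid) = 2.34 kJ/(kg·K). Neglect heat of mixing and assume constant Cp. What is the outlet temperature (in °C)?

T_out = -31.6 °C

Energy balance with Q = 0: Σ ṁᵢCp,ᵢ(T_out − Tᵢ) = 0
Σ ṁᵢCp,ᵢTᵢ = 12.6×2.34×-56.0 + 16.1×2.34×-40.3 + 7.59×2.34×27.4 = -2682.7
Σ ṁᵢCp,ᵢ = 12.6×2.34 + 16.1×2.34 + 7.59×2.34 = 84.919
T_out = -2682.7 / 84.919 = -31.592 °C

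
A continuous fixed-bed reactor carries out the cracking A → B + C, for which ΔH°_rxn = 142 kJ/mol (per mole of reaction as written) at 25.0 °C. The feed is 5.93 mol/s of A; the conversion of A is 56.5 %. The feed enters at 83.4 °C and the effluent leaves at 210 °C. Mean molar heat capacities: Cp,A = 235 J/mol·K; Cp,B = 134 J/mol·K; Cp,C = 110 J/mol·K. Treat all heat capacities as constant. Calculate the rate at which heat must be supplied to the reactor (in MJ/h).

Extent of reaction ξ = 0.565 × 5.93 = 3.3504 mol/s
Reaction term: ξ·ΔH°_rxn = 3.3504 × 142 = 475.76 kJ/s
Sensible, feed 83.4→25 °C: -81.383 kJ/s
Outlet flows (mol/s): A 2.5796, B 3.3504, C 3.3504
Sensible, products 25→210 °C: 263.39 kJ/s
Q = ΔH = 657.77 kJ/s = 657.77 kW
Heat supplied = 2368 MJ/h

Q_in = 2370 MJ/h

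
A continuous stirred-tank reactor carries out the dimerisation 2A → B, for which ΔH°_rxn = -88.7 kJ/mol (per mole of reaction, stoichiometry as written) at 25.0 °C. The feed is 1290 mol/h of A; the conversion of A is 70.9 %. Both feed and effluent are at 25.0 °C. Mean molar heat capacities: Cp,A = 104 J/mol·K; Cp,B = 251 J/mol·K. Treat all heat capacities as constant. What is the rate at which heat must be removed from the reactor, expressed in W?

Q_out = 11300 W

Extent of reaction ξ = 0.709 × 1290 / 2 = 457.3 mol/h
Reaction term: ξ·ΔH°_rxn = 457.3 × -88.7 = -40563 kJ/h
Q = ΔH = -40563 kJ/h = -11.267 kW
Heat removed = 11267 W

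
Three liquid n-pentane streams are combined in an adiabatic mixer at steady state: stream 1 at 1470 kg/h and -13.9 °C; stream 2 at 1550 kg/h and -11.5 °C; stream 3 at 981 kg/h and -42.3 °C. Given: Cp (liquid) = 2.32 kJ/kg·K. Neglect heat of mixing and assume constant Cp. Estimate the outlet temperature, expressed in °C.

T_out = -19.9 °C

No heat crosses the boundary, so H_out = H_in.
Σ ṁᵢCp,ᵢTᵢ = 1470×2.32×-13.9 + 1550×2.32×-11.5 + 981×2.32×-42.3 = -185030
Σ ṁᵢCp,ᵢ = 1470×2.32 + 1550×2.32 + 981×2.32 = 9282.3
T_out = -185030 / 9282.3 = -19.934 °C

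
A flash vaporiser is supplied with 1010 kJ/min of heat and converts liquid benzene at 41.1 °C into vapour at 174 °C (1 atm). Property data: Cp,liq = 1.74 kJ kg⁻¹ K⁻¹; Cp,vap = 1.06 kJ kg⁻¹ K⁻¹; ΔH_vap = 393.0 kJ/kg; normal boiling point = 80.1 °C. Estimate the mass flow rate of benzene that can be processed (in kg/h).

ṁ = 108 kg/h

Δh = 1.74×(80.1−41.1) + 393.0 + 1.06×(174−80.1) = 560.39 kJ/kg
Q = 1010 kJ/min = 16.833 kJ/s = 60600 kJ/h
ṁ = Q/Δh = 60600 / 560.39 = 108.14 kg/h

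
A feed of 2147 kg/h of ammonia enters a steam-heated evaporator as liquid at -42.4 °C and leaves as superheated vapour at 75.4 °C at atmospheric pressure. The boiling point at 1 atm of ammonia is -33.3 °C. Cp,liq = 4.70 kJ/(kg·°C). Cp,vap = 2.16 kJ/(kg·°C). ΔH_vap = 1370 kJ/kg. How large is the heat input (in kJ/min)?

Q = 59000 kJ/min

liquid -42.4→-33.3 °C: 42.77 kJ/kg
vaporisation at -33.3 °C: 1370 kJ/kg
vapour -33.3→75.4 °C: 234.79 kJ/kg
Δh = 42.77 + 1370 + 234.79 = 1647.6 kJ/kg
Q = ṁ·Δh = 2147 kg/h × 1647.6 kJ/kg = 3.5373e+06 kJ/h
|Q| = 982.59 kW = 58955 kJ/min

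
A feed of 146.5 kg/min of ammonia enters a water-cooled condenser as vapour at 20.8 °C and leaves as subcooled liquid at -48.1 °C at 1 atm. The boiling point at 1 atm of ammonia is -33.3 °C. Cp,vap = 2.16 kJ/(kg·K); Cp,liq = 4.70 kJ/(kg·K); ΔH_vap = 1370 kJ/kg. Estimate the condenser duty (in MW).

vapour 20.8→-33.3 °C: -116.86 kJ/kg
condensation at -33.3 °C: -1370 kJ/kg
liquid -33.3→-48.1 °C: -69.56 kJ/kg
Δh = -116.86 + -1370 + -69.56 = -1556.4 kJ/kg
Q = ṁ·Δh = 146.5 kg/min × -1556.4 kJ/kg = -228010 kJ/min
|Q| = 3800.2 kW = 3.8002 MW

Q_c = 3.80 MW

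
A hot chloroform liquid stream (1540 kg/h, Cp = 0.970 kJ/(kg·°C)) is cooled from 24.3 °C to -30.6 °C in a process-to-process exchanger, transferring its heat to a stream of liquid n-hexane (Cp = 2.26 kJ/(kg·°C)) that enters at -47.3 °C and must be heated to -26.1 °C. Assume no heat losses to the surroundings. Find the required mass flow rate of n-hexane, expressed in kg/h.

Heat released by hot stream: Q = 1540 × 0.970 × (24.3 − -30.6) = 82010 kJ/h
Energy balance on cold side (adiabatic exchanger): Q = ṁ_c·Cp_c·(T_c,out − T_c,in)
ṁ_c = 82010 / [2.26 × (-26.1 − -47.3)] = 1711.7 kg/h

ṁ_c = 1710 kg/h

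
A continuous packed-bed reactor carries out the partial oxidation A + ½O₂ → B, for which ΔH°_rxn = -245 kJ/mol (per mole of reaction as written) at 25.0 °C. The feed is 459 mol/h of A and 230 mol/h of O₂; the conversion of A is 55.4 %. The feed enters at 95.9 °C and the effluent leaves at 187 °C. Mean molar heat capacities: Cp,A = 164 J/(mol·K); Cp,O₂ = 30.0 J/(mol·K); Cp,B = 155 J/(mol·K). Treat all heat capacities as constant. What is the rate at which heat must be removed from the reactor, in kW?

Q_out = 15.5 kW

Extent of reaction ξ = 0.554 × 459 = 254.29 mol/h
Reaction term: ξ·ΔH°_rxn = 254.29 × -245 = -62300 kJ/h
Sensible, feed 95.9→25 °C: -5826.3 kJ/h
Outlet flows (mol/h): A 204.71, O₂ 102.86, B 254.29
Sensible, products 25→187 °C: 12324 kJ/h
Q = ΔH = -55803 kJ/h = -15.501 kW
Heat removed = 15.501 kW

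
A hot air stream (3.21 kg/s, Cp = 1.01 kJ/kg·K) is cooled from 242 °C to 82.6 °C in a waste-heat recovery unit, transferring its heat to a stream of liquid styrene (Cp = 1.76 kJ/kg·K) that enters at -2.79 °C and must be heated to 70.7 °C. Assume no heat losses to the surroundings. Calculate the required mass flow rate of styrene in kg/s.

Heat released by hot stream: Q = 3.21 × 1.01 × (242 − 82.6) = 516.79 kJ/s
Energy balance on cold side (adiabatic exchanger): Q = ṁ_c·Cp_c·(T_c,out − T_c,in)
ṁ_c = 516.79 / [1.76 × (70.7 − -2.79)] = 3.9955 kg/s

ṁ_c = 4.00 kg/s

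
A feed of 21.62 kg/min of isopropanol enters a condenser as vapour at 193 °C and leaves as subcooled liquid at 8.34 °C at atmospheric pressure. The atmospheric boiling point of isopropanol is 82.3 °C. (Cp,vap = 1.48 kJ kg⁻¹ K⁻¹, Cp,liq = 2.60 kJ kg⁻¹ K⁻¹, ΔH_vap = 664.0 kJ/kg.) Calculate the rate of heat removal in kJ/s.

vapour 193→82.3 °C: -163.84 kJ/kg
condensation at 82.3 °C: -664 kJ/kg
liquid 82.3→8.34 °C: -192.3 kJ/kg
Δh = -163.84 + -664 + -192.3 = -1020.1 kJ/kg
Q = ṁ·Δh = 21.62 kg/min × -1020.1 kJ/kg = -22055 kJ/min
|Q| = 367.59 kW

Q_c = 368 kJ/s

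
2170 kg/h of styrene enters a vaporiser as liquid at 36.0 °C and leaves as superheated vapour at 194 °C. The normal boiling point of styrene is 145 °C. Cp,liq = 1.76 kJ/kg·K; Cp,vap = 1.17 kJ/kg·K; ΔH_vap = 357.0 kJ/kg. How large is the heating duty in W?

liquid 36.0→145 °C: 191.84 kJ/kg
vaporisation at 145 °C: 357 kJ/kg
vapour 145→194 °C: 57.33 kJ/kg
Δh = 191.84 + 357 + 57.33 = 606.17 kJ/kg
Q = ṁ·Δh = 2170 kg/h × 606.17 kJ/kg = 1.3154e+06 kJ/h
|Q| = 365.39 kW = 365390 W

Q = 365000 W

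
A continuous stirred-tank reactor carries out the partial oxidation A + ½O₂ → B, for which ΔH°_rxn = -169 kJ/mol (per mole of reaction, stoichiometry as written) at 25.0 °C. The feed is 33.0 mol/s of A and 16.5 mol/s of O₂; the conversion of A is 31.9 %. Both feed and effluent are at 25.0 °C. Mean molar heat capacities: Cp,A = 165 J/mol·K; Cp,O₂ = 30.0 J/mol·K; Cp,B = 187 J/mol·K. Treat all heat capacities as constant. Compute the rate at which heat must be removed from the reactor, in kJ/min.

Extent of reaction ξ = 0.319 × 33.0 = 10.527 mol/s
Reaction term: ξ·ΔH°_rxn = 10.527 × -169 = -1779.1 kJ/s
Q = ΔH = -1779.1 kJ/s = -1779.1 kW
Heat removed = 106740 kJ/min

Q_out = 107000 kJ/min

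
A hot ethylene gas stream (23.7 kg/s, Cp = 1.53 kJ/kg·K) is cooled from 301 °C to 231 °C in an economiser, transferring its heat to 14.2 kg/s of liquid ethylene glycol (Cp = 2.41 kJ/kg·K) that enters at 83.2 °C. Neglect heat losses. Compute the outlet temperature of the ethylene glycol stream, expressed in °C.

T_c,out = 157 °C

Heat released by hot stream: Q = 23.7 × 1.53 × (301 − 231) = 2538.3 kJ/s
Energy balance on cold side (adiabatic exchanger): Q = ṁ_c·Cp_c·(T_c,out − T_c,in)
T_c,out = 83.2 + 2538.3/(14.2 × 2.41) = 157.37 °C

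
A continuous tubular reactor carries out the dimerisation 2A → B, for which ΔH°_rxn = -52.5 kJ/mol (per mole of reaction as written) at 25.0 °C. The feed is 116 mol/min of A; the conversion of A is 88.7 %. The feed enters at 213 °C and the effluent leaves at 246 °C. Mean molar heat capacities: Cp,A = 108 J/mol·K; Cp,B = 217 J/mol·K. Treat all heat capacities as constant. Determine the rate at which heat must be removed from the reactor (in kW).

Extent of reaction ξ = 0.887 × 116 / 2 = 51.446 mol/min
Reaction term: ξ·ΔH°_rxn = 51.446 × -52.5 = -2700.9 kJ/min
Sensible, feed 213→25 °C: -2355.3 kJ/min
Outlet flows (mol/min): A 13.108, B 51.446
Sensible, products 25→246 °C: 2780.1 kJ/min
Q = ΔH = -2276.1 kJ/min = -37.935 kW
Heat removed = 37.935 kW

Q_out = 37.9 kW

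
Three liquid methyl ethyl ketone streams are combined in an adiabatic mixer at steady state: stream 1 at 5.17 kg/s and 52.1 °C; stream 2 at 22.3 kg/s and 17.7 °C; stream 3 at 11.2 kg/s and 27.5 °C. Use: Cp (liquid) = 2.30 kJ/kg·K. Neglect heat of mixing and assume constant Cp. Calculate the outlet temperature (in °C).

No heat crosses the boundary, so H_out = H_in.
T_out = Σ ṁᵢCp,ᵢTᵢ / Σ ṁᵢCp,ᵢ
      = 2235.8 / 88.941 = 25.137 °C

T_out = 25.1 °C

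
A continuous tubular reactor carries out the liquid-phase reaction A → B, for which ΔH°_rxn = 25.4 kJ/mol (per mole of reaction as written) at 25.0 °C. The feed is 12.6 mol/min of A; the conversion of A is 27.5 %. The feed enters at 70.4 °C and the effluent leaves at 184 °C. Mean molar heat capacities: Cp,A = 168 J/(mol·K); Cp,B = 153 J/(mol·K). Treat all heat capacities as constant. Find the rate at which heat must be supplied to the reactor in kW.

Q_in = 5.34 kW

Extent of reaction ξ = 0.275 × 12.6 = 3.465 mol/min
Reaction term: ξ·ΔH°_rxn = 3.465 × 25.4 = 88.011 kJ/min
Sensible, feed 70.4→25 °C: -96.103 kJ/min
Outlet flows (mol/min): A 9.135, B 3.465
Sensible, products 25→184 °C: 328.31 kJ/min
Q = ΔH = 320.22 kJ/min = 5.3369 kW
Heat supplied = 5.3369 kW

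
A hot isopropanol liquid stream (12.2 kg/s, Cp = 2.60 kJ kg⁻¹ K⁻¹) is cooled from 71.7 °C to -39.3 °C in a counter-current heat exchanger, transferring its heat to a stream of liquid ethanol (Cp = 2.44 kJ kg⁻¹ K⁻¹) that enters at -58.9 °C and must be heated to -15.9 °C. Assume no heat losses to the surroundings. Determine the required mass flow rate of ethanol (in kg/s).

Heat released by hot stream: Q = 12.2 × 2.60 × (71.7 − -39.3) = 3520.9 kJ/s
Energy balance on cold side (adiabatic exchanger): Q = ṁ_c·Cp_c·(T_c,out − T_c,in)
ṁ_c = 3520.9 / [2.44 × (-15.9 − -58.9)] = 33.558 kg/s

ṁ_c = 33.6 kg/s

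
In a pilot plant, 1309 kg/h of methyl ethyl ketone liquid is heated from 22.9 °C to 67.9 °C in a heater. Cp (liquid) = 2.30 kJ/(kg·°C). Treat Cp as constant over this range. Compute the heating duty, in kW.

Q = 37.6 kW

Q = ṁ·Cp·ΔT = 1309 × 2.30 × (67.9 − 22.9) = 135480 kJ/h
Converting: 135480 / 3600 s = 37.634 kW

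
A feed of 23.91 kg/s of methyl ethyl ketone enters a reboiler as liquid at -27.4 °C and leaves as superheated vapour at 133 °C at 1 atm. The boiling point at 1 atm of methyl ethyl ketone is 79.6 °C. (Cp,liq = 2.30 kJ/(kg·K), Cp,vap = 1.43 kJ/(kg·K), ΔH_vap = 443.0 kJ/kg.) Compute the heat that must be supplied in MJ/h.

liquid -27.4→79.6 °C: 246.1 kJ/kg
vaporisation at 79.6 °C: 443 kJ/kg
vapour 79.6→133 °C: 76.362 kJ/kg
Δh = 246.1 + 443 + 76.362 = 765.46 kJ/kg
Q = ṁ·Δh = 23.91 kg/s × 765.46 kJ/kg = 18302 kJ/s
|Q| = 18302 kW = 65888 MJ/h

Q = 65900 MJ/h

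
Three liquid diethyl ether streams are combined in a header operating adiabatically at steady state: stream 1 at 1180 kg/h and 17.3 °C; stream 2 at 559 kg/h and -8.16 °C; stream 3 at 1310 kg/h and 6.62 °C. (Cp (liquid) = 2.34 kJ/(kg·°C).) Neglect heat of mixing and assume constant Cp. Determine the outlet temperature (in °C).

T_out = 8.04 °C

No heat crosses the boundary, so H_out = H_in.
T_out = Σ ṁᵢCp,ᵢTᵢ / Σ ṁᵢCp,ᵢ
      = 57388 / 7134.7 = 8.0435 °C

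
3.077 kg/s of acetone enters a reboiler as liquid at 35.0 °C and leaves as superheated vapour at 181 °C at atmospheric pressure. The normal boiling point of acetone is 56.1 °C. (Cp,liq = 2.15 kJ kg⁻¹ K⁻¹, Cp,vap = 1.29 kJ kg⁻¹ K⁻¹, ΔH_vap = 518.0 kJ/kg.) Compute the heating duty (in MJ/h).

liquid 35.0→56.1 °C: 45.365 kJ/kg
vaporisation at 56.1 °C: 518 kJ/kg
vapour 56.1→181 °C: 161.12 kJ/kg
Δh = 45.365 + 518 + 161.12 = 724.49 kJ/kg
Q = ṁ·Δh = 3.077 kg/s × 724.49 kJ/kg = 2229.2 kJ/s
|Q| = 2229.2 kW = 8025.3 MJ/h

Q = 8030 MJ/h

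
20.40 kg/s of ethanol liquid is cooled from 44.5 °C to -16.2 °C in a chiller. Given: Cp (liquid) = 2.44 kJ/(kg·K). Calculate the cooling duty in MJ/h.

Q_c = 10900 MJ/h

Q = ṁ·Cp·ΔT = 20.40 × 2.44 × (-16.2 − 44.5) = -3021.4 kJ/s
Cooling duty = 10877 MJ/h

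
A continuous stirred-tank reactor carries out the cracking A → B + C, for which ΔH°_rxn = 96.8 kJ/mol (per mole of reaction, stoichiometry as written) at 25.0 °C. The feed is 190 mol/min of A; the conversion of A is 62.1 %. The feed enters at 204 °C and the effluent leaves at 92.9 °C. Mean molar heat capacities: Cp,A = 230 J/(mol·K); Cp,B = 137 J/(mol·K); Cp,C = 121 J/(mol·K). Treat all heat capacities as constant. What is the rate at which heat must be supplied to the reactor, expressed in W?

Q_in = 113000 W

Extent of reaction ξ = 0.621 × 190 = 117.99 mol/min
Reaction term: ξ·ΔH°_rxn = 117.99 × 96.8 = 11421 kJ/min
Sensible, feed 204→25 °C: -7822.3 kJ/min
Outlet flows (mol/min): A 72.01, B 117.99, C 117.99
Sensible, products 25→92.9 °C: 3191.6 kJ/min
Q = ΔH = 6790.7 kJ/min = 113.18 kW
Heat supplied = 113180 W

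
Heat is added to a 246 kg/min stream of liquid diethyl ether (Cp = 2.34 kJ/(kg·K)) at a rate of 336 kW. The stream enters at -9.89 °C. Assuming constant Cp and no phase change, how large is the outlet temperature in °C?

T_out = 25.1 °C

Q = 336 kW = 20160 kJ/min
ΔT = Q/(ṁ·Cp) = 20160/(246×2.34) = 35.022 K
T_out = -9.89 + 35.022 = 25.132 °C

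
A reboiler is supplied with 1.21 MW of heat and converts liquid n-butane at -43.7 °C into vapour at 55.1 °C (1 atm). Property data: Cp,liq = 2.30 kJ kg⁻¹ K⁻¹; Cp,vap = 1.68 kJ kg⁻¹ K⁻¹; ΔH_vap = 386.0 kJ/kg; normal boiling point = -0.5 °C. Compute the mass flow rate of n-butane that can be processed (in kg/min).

ṁ = 125 kg/min

Δh = 2.30×(-0.5−-43.7) + 386.0 + 1.68×(55.1−-0.5) = 578.77 kJ/kg
Q = 1.21 MW = 1210 kJ/s = 72600 kJ/min
ṁ = Q/Δh = 72600 / 578.77 = 125.44 kg/min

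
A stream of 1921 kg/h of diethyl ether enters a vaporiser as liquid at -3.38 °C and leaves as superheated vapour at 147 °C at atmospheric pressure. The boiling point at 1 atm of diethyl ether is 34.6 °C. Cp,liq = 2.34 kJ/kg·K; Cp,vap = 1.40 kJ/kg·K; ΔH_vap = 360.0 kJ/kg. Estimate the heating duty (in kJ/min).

liquid -3.38→34.6 °C: 88.873 kJ/kg
vaporisation at 34.6 °C: 360 kJ/kg
vapour 34.6→147 °C: 157.36 kJ/kg
Δh = 88.873 + 360 + 157.36 = 606.23 kJ/kg
Q = ṁ·Δh = 1921 kg/h × 606.23 kJ/kg = 1.1646e+06 kJ/h
|Q| = 323.49 kW = 19410 kJ/min

Q = 19400 kJ/min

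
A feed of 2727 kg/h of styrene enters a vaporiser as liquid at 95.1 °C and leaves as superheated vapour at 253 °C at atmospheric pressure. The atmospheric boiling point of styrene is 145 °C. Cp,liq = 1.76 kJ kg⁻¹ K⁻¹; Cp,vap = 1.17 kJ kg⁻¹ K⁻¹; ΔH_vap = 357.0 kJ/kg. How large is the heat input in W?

liquid 95.1→145 °C: 87.824 kJ/kg
vaporisation at 145 °C: 357 kJ/kg
vapour 145→253 °C: 126.36 kJ/kg
Δh = 87.824 + 357 + 126.36 = 571.18 kJ/kg
Q = ṁ·Δh = 2727 kg/h × 571.18 kJ/kg = 1.5576e+06 kJ/h
|Q| = 432.67 kW = 432670 W

Q = 433000 W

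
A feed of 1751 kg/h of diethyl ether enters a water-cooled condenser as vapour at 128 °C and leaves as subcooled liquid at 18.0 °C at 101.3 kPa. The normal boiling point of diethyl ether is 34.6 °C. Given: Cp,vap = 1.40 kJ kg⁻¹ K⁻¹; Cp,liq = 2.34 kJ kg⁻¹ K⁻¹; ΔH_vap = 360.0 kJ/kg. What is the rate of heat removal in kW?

Q_c = 258 kW

vapour 128→34.6 °C: -130.76 kJ/kg
condensation at 34.6 °C: -360 kJ/kg
liquid 34.6→18.0 °C: -38.844 kJ/kg
Δh = -130.76 + -360 + -38.844 = -529.6 kJ/kg
Q = ṁ·Δh = 1751 kg/h × -529.6 kJ/kg = -927340 kJ/h
|Q| = 257.59 kW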